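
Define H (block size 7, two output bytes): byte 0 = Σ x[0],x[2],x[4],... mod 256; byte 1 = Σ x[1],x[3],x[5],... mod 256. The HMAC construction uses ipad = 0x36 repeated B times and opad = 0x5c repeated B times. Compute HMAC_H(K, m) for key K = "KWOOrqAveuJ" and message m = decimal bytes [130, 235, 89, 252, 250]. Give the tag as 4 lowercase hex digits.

Key "KWOOrqAveuJ" = 4b 57 4f 4f 72 71 41 76 65 75 4a is 11 bytes > B = 7, so hash it first: H(key) = fc 02, then zero-pad to 7 bytes: K' = fc 02 00 00 00 00 00.
K' ⊕ ipad = ca 34 36 36 36 36 36.  K' ⊕ opad = a0 5e 5c 5c 5c 5c 5c.
Inner input = (K'⊕ipad) ∥ m = ca 34 36 36 36 36 36 ∥ 82 eb 59 fc fa.
Inner hash: even-index sum = 851 mod 256 = 83; odd-index sum = 629 mod 256 = 117 → 53 75.
Outer input = (K'⊕opad) ∥ inner = a0 5e 5c 5c 5c 5c 5c ∥ 53 75.
Outer hash (tag): even-index sum = 553 mod 256 = 41; odd-index sum = 361 mod 256 = 105 → 29 69.

2969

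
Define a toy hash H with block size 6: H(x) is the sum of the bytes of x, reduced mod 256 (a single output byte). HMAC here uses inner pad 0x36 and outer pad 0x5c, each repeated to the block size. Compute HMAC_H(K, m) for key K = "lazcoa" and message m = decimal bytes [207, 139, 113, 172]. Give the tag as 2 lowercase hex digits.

Key "lazcoa" = 6c 61 7a 63 6f 61 is exactly B = 6 bytes: K' = 6c 61 7a 63 6f 61.
K' ⊕ ipad = 5a 57 4c 55 59 57.  K' ⊕ opad = 30 3d 26 3f 33 3d.
Inner input = (K'⊕ipad) ∥ m = 5a 57 4c 55 59 57 ∥ cf 8b 71 ac.
Inner hash: sum = 90+87+76+85+89+87+207+139+113+172 = 1145; mod 256 = 121 → 79.
Outer input = (K'⊕opad) ∥ inner = 30 3d 26 3f 33 3d ∥ 79.
Outer hash (tag): sum = 48+61+38+63+51+61+121 = 443; mod 256 = 187 → bb.

bb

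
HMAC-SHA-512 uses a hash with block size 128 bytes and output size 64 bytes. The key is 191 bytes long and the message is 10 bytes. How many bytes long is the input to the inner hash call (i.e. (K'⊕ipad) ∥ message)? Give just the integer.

Key is 191 > 128 bytes, so it is hashed to 64 bytes then zero-padded to 128: |K'| = 128.
Inner input = (K'⊕ipad) ∥ m → 128 + 10 = 138 bytes.

138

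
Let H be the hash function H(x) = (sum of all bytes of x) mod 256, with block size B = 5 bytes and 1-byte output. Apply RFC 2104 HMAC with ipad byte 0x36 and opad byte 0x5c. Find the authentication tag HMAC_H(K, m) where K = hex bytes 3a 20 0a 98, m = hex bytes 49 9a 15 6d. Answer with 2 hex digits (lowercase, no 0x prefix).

ff

Key hex bytes 3a 20 0a 98 is 4 bytes ≤ B = 5; zero-pad to 5 bytes: K' = 3a 20 0a 98 00.
K' ⊕ ipad = 0c 16 3c ae 36.  K' ⊕ opad = 66 7c 56 c4 5c.
Inner input = (K'⊕ipad) ∥ m = 0c 16 3c ae 36 ∥ 49 9a 15 6d.
Inner hash: sum = 12+22+60+174+54+73+154+21+109 = 679; mod 256 = 167 → a7.
Outer input = (K'⊕opad) ∥ inner = 66 7c 56 c4 5c ∥ a7.
Outer hash (tag): sum = 102+124+86+196+92+167 = 767; mod 256 = 255 → ff.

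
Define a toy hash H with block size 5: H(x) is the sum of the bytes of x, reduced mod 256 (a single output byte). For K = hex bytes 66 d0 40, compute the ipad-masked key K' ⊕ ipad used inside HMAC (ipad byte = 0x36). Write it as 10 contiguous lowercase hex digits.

50e6763636

Key hex bytes 66 d0 40 is 3 bytes ≤ B = 5; zero-pad to 5 bytes: K' = 66 d0 40 00 00.
XOR each byte with 0x36: 66⊕36=50, d0⊕36=e6, 40⊕36=76, 00⊕36=36, 00⊕36=36.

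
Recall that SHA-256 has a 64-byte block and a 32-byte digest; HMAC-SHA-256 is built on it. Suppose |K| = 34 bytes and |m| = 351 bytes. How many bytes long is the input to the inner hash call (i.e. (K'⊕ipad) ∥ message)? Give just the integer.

Key is 34 ≤ 64 bytes, zero-padded: |K'| = 64.
Inner input = (K'⊕ipad) ∥ m → 64 + 351 = 415 bytes.

415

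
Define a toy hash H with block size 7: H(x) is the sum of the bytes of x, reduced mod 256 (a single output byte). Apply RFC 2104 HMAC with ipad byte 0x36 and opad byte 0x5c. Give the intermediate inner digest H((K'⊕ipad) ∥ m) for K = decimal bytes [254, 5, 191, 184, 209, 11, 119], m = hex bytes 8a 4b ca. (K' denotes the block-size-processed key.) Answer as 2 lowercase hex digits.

Key decimal bytes [254, 5, 191, 184, 209, 11, 119] = fe 05 bf b8 d1 0b 77 is exactly B = 7 bytes: K' = fe 05 bf b8 d1 0b 77.
K' ⊕ ipad = c8 33 89 8e e7 3d 41.
Inner input = c8 33 89 8e e7 3d 41 ∥ 8a 4b ca.
Inner hash: sum = 200+51+137+142+231+61+65+138+75+202 = 1302; mod 256 = 22 → 16.

16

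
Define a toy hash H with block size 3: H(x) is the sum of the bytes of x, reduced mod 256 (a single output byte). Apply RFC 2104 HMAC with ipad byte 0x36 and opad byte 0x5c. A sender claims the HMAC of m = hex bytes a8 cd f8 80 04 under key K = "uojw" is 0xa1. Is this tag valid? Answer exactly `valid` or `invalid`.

Key "uojw" = 75 6f 6a 77 is 4 bytes > B = 3, so hash it first: H(key) = c5, then zero-pad to 3 bytes: K' = c5 00 00.
K' ⊕ ipad = f3 36 36; K' ⊕ opad = 99 5c 5c.
Inner hash: sum = 243+54+54+168+205+248+128+4 = 1104; mod 256 = 80 → 50.
Outer hash (recomputed tag): sum = 153+92+92+80 = 417; mod 256 = 161 → a1.
Recomputed tag = a1; claimed = a1 → match.

valid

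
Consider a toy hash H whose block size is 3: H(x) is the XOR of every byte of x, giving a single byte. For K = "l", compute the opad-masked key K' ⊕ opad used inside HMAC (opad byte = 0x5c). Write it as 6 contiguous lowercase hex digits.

305c5c

Key "l" = 6c is 1 byte ≤ B = 3; zero-pad to 3 bytes: K' = 6c 00 00.
XOR each byte with 0x5c: 6c⊕5c=30, 00⊕5c=5c, 00⊕5c=5c.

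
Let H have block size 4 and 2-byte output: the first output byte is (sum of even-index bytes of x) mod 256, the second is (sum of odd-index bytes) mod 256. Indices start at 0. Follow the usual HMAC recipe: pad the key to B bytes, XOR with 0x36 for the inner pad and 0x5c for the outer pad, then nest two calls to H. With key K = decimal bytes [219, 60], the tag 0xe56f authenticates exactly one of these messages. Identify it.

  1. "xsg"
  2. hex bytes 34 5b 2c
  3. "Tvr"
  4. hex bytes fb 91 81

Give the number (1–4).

1

Key decimal bytes [219, 60] = db 3c is 2 bytes ≤ B = 4; zero-pad to 4 bytes: K' = db 3c 00 00.
K' ⊕ ipad = ed 0a 36 36; K' ⊕ opad = 87 60 5c 5c.
m1: inner = H(ed 0a 36 36 78 73 67) = 02 b3; tag = H(87 60 5c 5c 02 b3) = e56f ← matches
m2: inner = H(ed 0a 36 36 34 5b 2c) = 83 9b; tag = H(87 60 5c 5c 83 9b) = 6657
m3: inner = H(ed 0a 36 36 54 76 72) = e9 b6; tag = H(87 60 5c 5c e9 b6) = cc72
m4: inner = H(ed 0a 36 36 fb 91 81) = 9f d1; tag = H(87 60 5c 5c 9f d1) = 828d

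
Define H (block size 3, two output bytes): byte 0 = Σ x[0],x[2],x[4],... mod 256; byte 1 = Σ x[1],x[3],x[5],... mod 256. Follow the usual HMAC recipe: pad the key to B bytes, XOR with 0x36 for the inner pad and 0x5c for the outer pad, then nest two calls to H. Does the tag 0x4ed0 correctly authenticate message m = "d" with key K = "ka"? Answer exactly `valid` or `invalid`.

Key "ka" = 6b 61 is 2 bytes ≤ B = 3; zero-pad to 3 bytes: K' = 6b 61 00.
K' ⊕ ipad = 5d 57 36; K' ⊕ opad = 37 3d 5c.
Inner hash: even-index sum = 147 mod 256 = 147; odd-index sum = 187 mod 256 = 187 → 93 bb.
Outer hash (recomputed tag): even-index sum = 334 mod 256 = 78; odd-index sum = 208 mod 256 = 208 → 4e d0.
Recomputed tag = 4ed0; claimed = 4ed0 → match.

valid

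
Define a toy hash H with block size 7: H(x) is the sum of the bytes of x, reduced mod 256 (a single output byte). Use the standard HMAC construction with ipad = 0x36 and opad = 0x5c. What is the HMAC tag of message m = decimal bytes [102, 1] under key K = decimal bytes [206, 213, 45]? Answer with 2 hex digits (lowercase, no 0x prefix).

31

Key decimal bytes [206, 213, 45] = ce d5 2d is 3 bytes ≤ B = 7; zero-pad to 7 bytes: K' = ce d5 2d 00 00 00 00.
K' ⊕ ipad = f8 e3 1b 36 36 36 36.  K' ⊕ opad = 92 89 71 5c 5c 5c 5c.
Inner input = (K'⊕ipad) ∥ m = f8 e3 1b 36 36 36 36 ∥ 66 01.
Inner hash: sum = 248+227+27+54+54+54+54+102+1 = 821; mod 256 = 53 → 35.
Outer input = (K'⊕opad) ∥ inner = 92 89 71 5c 5c 5c 5c ∥ 35.
Outer hash (tag): sum = 146+137+113+92+92+92+92+53 = 817; mod 256 = 49 → 31.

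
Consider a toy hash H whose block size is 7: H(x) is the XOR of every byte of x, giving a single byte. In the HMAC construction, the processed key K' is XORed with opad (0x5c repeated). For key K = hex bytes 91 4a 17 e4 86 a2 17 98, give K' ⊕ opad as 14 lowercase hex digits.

Key hex bytes 91 4a 17 e4 86 a2 17 98 is 8 bytes > B = 7, so hash it first: H(key) = 83, then zero-pad to 7 bytes: K' = 83 00 00 00 00 00 00.
XOR each byte with 0x5c: 83⊕5c=df, 00⊕5c=5c, 00⊕5c=5c, 00⊕5c=5c, 00⊕5c=5c, 00⊕5c=5c, 00⊕5c=5c.

df5c5c5c5c5c5c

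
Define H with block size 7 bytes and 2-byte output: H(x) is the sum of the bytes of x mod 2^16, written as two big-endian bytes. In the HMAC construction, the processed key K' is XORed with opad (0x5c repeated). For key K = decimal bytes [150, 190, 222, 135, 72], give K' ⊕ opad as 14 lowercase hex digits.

cae282db145c5c

Key decimal bytes [150, 190, 222, 135, 72] = 96 be de 87 48 is 5 bytes ≤ B = 7; zero-pad to 7 bytes: K' = 96 be de 87 48 00 00.
XOR each byte with 0x5c: 96⊕5c=ca, be⊕5c=e2, de⊕5c=82, 87⊕5c=db, 48⊕5c=14, 00⊕5c=5c, 00⊕5c=5c.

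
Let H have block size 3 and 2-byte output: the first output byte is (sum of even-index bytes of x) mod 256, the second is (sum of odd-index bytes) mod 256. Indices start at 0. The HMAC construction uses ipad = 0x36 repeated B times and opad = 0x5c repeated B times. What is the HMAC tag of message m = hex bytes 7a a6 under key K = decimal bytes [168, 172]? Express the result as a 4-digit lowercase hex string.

Key decimal bytes [168, 172] = a8 ac is 2 bytes ≤ B = 3; zero-pad to 3 bytes: K' = a8 ac 00.
K' ⊕ ipad = 9e 9a 36.  K' ⊕ opad = f4 f0 5c.
Inner input = (K'⊕ipad) ∥ m = 9e 9a 36 ∥ 7a a6.
Inner hash: even-index sum = 378 mod 256 = 122; odd-index sum = 276 mod 256 = 20 → 7a 14.
Outer input = (K'⊕opad) ∥ inner = f4 f0 5c ∥ 7a 14.
Outer hash (tag): even-index sum = 356 mod 256 = 100; odd-index sum = 362 mod 256 = 106 → 64 6a.

646a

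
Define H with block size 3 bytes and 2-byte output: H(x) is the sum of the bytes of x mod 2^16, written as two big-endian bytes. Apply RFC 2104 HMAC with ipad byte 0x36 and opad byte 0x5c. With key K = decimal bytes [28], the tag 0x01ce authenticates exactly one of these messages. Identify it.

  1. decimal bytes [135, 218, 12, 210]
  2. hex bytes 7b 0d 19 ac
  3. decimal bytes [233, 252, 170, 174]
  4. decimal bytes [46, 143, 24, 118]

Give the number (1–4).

3

Key decimal bytes [28] = 1c is 1 byte ≤ B = 3; zero-pad to 3 bytes: K' = 1c 00 00.
K' ⊕ ipad = 2a 36 36; K' ⊕ opad = 40 5c 5c.
m1: inner = H(2a 36 36 87 da 0c d2) = 02 d5; tag = H(40 5c 5c 02 d5) = 01cf
m2: inner = H(2a 36 36 7b 0d 19 ac) = 01 e3; tag = H(40 5c 5c 01 e3) = 01dc
m3: inner = H(2a 36 36 e9 fc aa ae) = 03 d3; tag = H(40 5c 5c 03 d3) = 01ce ← matches
m4: inner = H(2a 36 36 2e 8f 18 76) = 01 e1; tag = H(40 5c 5c 01 e1) = 01da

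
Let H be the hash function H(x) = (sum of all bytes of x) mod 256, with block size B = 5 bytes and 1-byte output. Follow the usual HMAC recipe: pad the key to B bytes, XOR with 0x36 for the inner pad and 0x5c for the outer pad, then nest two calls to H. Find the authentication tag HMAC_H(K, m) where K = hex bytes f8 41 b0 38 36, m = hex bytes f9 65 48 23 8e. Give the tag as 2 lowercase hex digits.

ab

Key hex bytes f8 41 b0 38 36 is exactly B = 5 bytes: K' = f8 41 b0 38 36.
K' ⊕ ipad = ce 77 86 0e 00.  K' ⊕ opad = a4 1d ec 64 6a.
Inner input = (K'⊕ipad) ∥ m = ce 77 86 0e 00 ∥ f9 65 48 23 8e.
Inner hash: sum = 206+119+134+14+0+249+101+72+35+142 = 1072; mod 256 = 48 → 30.
Outer input = (K'⊕opad) ∥ inner = a4 1d ec 64 6a ∥ 30.
Outer hash (tag): sum = 164+29+236+100+106+48 = 683; mod 256 = 171 → ab.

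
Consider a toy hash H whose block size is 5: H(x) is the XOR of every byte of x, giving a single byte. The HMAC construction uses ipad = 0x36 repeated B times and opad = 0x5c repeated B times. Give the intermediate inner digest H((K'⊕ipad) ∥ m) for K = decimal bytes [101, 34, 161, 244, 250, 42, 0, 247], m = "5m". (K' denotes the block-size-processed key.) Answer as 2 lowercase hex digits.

5b

Key decimal bytes [101, 34, 161, 244, 250, 42, 0, 247] = 65 22 a1 f4 fa 2a 00 f7 is 8 bytes > B = 5, so hash it first: H(key) = 35, then zero-pad to 5 bytes: K' = 35 00 00 00 00.
K' ⊕ ipad = 03 36 36 36 36.
Inner input = 03 36 36 36 36 ∥ 35 6d.
Inner hash: XOR 03⊕36⊕36⊕36⊕36⊕35⊕6d = 5b.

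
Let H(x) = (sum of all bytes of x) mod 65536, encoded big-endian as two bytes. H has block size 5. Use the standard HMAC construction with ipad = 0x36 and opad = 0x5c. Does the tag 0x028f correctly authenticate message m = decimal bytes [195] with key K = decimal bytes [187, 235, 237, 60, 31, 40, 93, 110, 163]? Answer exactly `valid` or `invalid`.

Key decimal bytes [187, 235, 237, 60, 31, 40, 93, 110, 163] = bb eb ed 3c 1f 28 5d 6e a3 is 9 bytes > B = 5, so hash it first: H(key) = 04 84, then zero-pad to 5 bytes: K' = 04 84 00 00 00.
K' ⊕ ipad = 32 b2 36 36 36; K' ⊕ opad = 58 d8 5c 5c 5c.
Inner hash: sum = 50+178+54+54+54+195 = 585 → 02 49.
Outer hash (recomputed tag): sum = 88+216+92+92+92+2+73 = 655 → 02 8f.
Recomputed tag = 028f; claimed = 028f → match.

valid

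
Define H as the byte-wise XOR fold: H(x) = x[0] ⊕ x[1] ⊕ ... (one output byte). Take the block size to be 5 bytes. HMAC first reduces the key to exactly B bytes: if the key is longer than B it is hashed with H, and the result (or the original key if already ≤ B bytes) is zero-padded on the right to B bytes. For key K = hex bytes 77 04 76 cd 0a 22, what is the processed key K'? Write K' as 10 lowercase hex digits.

|K| = 6 > B = 5, so first hash the key.
H(K): XOR 77⊕04⊕76⊕cd⊕0a⊕22 = e0.
Zero-pad H(K) = e0 to 5 bytes: K' = e0 00 00 00 00.

e000000000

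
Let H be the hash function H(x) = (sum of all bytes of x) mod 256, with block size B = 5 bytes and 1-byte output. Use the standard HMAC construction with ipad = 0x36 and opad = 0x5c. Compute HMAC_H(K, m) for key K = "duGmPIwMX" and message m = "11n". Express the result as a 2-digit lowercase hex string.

aa

Key "duGmPIwMX" = 64 75 47 6d 50 49 77 4d 58 is 9 bytes > B = 5, so hash it first: H(key) = 42, then zero-pad to 5 bytes: K' = 42 00 00 00 00.
K' ⊕ ipad = 74 36 36 36 36.  K' ⊕ opad = 1e 5c 5c 5c 5c.
Inner input = (K'⊕ipad) ∥ m = 74 36 36 36 36 ∥ 31 31 6e.
Inner hash: sum = 116+54+54+54+54+49+49+110 = 540; mod 256 = 28 → 1c.
Outer input = (K'⊕opad) ∥ inner = 1e 5c 5c 5c 5c ∥ 1c.
Outer hash (tag): sum = 30+92+92+92+92+28 = 426; mod 256 = 170 → aa.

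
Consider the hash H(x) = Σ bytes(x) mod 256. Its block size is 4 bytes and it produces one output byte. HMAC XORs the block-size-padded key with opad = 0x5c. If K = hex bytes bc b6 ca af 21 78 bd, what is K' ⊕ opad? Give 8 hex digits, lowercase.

1d5c5c5c

Key hex bytes bc b6 ca af 21 78 bd is 7 bytes > B = 4, so hash it first: H(key) = 41, then zero-pad to 4 bytes: K' = 41 00 00 00.
XOR each byte with 0x5c: 41⊕5c=1d, 00⊕5c=5c, 00⊕5c=5c, 00⊕5c=5c.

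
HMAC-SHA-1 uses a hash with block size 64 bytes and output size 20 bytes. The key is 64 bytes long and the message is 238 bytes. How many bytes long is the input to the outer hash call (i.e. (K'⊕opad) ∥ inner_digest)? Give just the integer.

Key is 64 ≤ 64 bytes, zero-padded: |K'| = 64.
Outer input = (K'⊕opad) ∥ H(inner) → 64 + 20 = 84 bytes.

84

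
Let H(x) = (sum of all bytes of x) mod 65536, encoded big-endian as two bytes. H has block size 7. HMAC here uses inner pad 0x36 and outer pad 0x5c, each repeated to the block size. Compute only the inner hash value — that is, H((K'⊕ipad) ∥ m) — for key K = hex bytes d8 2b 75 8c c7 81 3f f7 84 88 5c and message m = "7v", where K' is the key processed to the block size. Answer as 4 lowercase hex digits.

02ca

Key hex bytes d8 2b 75 8c c7 81 3f f7 84 88 5c is 11 bytes > B = 7, so hash it first: H(key) = 05 ea, then zero-pad to 7 bytes: K' = 05 ea 00 00 00 00 00.
K' ⊕ ipad = 33 dc 36 36 36 36 36.
Inner input = 33 dc 36 36 36 36 36 ∥ 37 76.
Inner hash: sum = 51+220+54+54+54+54+54+55+118 = 714 → 02 ca.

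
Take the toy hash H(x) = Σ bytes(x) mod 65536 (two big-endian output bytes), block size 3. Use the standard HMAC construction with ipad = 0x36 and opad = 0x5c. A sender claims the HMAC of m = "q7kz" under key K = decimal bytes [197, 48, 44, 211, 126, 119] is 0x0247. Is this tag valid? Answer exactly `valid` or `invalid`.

Key decimal bytes [197, 48, 44, 211, 126, 119] = c5 30 2c d3 7e 77 is 6 bytes > B = 3, so hash it first: H(key) = 02 e9, then zero-pad to 3 bytes: K' = 02 e9 00.
K' ⊕ ipad = 34 df 36; K' ⊕ opad = 5e b5 5c.
Inner hash: sum = 52+223+54+113+55+107+122 = 726 → 02 d6.
Outer hash (recomputed tag): sum = 94+181+92+2+214 = 583 → 02 47.
Recomputed tag = 0247; claimed = 0247 → match.

valid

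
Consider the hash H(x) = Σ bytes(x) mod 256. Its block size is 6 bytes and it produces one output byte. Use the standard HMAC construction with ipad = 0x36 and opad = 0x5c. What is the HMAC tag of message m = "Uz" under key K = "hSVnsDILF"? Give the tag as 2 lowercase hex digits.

Key "hSVnsDILF" = 68 53 56 6e 73 44 49 4c 46 is 9 bytes > B = 6, so hash it first: H(key) = 11, then zero-pad to 6 bytes: K' = 11 00 00 00 00 00.
K' ⊕ ipad = 27 36 36 36 36 36.  K' ⊕ opad = 4d 5c 5c 5c 5c 5c.
Inner input = (K'⊕ipad) ∥ m = 27 36 36 36 36 36 ∥ 55 7a.
Inner hash: sum = 39+54+54+54+54+54+85+122 = 516; mod 256 = 4 → 04.
Outer input = (K'⊕opad) ∥ inner = 4d 5c 5c 5c 5c 5c ∥ 04.
Outer hash (tag): sum = 77+92+92+92+92+92+4 = 541; mod 256 = 29 → 1d.

1d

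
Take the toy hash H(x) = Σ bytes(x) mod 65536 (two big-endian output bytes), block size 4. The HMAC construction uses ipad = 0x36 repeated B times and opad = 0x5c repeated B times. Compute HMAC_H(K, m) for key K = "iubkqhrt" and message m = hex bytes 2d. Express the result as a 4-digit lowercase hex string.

Key "iubkqhrt" = 69 75 62 6b 71 68 72 74 is 8 bytes > B = 4, so hash it first: H(key) = 03 6a, then zero-pad to 4 bytes: K' = 03 6a 00 00.
K' ⊕ ipad = 35 5c 36 36.  K' ⊕ opad = 5f 36 5c 5c.
Inner input = (K'⊕ipad) ∥ m = 35 5c 36 36 ∥ 2d.
Inner hash: sum = 53+92+54+54+45 = 298 → 01 2a.
Outer input = (K'⊕opad) ∥ inner = 5f 36 5c 5c ∥ 01 2a.
Outer hash (tag): sum = 95+54+92+92+1+42 = 376 → 01 78.

0178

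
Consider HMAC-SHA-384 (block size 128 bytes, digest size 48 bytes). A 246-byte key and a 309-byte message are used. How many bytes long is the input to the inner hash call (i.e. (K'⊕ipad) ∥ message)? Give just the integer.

437

Key is 246 > 128 bytes, so it is hashed to 48 bytes then zero-padded to 128: |K'| = 128.
Inner input = (K'⊕ipad) ∥ m → 128 + 309 = 437 bytes.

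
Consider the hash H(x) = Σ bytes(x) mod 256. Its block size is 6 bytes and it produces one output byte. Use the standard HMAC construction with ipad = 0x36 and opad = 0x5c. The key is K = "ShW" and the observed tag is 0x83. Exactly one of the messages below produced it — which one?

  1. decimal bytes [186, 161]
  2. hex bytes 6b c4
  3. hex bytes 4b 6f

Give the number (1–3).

Key "ShW" = 53 68 57 is 3 bytes ≤ B = 6; zero-pad to 6 bytes: K' = 53 68 57 00 00 00.
K' ⊕ ipad = 65 5e 61 36 36 36; K' ⊕ opad = 0f 34 0b 5c 5c 5c.
m1: inner = H(65 5e 61 36 36 36 ba a1) = 21; tag = H(0f 34 0b 5c 5c 5c 21) = 83 ← matches
m2: inner = H(65 5e 61 36 36 36 6b c4) = f5; tag = H(0f 34 0b 5c 5c 5c f5) = 57
m3: inner = H(65 5e 61 36 36 36 4b 6f) = 80; tag = H(0f 34 0b 5c 5c 5c 80) = e2

1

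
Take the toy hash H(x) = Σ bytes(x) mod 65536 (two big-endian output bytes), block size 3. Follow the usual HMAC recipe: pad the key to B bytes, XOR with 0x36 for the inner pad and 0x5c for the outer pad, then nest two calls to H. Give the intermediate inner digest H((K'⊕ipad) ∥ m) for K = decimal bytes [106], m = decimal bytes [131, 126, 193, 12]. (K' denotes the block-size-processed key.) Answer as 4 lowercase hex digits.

Key decimal bytes [106] = 6a is 1 byte ≤ B = 3; zero-pad to 3 bytes: K' = 6a 00 00.
K' ⊕ ipad = 5c 36 36.
Inner input = 5c 36 36 ∥ 83 7e c1 0c.
Inner hash: sum = 92+54+54+131+126+193+12 = 662 → 02 96.

0296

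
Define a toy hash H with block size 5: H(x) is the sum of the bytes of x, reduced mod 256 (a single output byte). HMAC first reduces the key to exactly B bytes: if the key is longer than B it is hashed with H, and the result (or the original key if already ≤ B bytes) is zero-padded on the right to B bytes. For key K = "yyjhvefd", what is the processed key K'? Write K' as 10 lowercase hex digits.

|K| = 8 > B = 5, so first hash the key.
H(K): sum = 121+121+106+104+118+101+102+100 = 873; mod 256 = 105 → 69.
Zero-pad H(K) = 69 to 5 bytes: K' = 69 00 00 00 00.

6900000000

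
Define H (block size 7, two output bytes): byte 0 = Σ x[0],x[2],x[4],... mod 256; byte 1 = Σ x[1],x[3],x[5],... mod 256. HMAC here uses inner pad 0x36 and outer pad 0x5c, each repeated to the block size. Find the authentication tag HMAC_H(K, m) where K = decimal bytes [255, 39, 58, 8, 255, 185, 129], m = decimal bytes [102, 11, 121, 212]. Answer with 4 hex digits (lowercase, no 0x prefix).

Key decimal bytes [255, 39, 58, 8, 255, 185, 129] = ff 27 3a 08 ff b9 81 is exactly B = 7 bytes: K' = ff 27 3a 08 ff b9 81.
K' ⊕ ipad = c9 11 0c 3e c9 8f b7.  K' ⊕ opad = a3 7b 66 54 a3 e5 dd.
Inner input = (K'⊕ipad) ∥ m = c9 11 0c 3e c9 8f b7 ∥ 66 0b 79 d4.
Inner hash: even-index sum = 820 mod 256 = 52; odd-index sum = 445 mod 256 = 189 → 34 bd.
Outer input = (K'⊕opad) ∥ inner = a3 7b 66 54 a3 e5 dd ∥ 34 bd.
Outer hash (tag): even-index sum = 838 mod 256 = 70; odd-index sum = 488 mod 256 = 232 → 46 e8.

46e8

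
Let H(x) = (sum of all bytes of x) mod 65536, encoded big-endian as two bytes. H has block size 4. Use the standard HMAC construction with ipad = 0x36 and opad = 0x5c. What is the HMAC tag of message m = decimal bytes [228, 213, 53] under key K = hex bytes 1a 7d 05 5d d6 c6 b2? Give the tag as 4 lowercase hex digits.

0135

Key hex bytes 1a 7d 05 5d d6 c6 b2 is 7 bytes > B = 4, so hash it first: H(key) = 03 47, then zero-pad to 4 bytes: K' = 03 47 00 00.
K' ⊕ ipad = 35 71 36 36.  K' ⊕ opad = 5f 1b 5c 5c.
Inner input = (K'⊕ipad) ∥ m = 35 71 36 36 ∥ e4 d5 35.
Inner hash: sum = 53+113+54+54+228+213+53 = 768 → 03 00.
Outer input = (K'⊕opad) ∥ inner = 5f 1b 5c 5c ∥ 03 00.
Outer hash (tag): sum = 95+27+92+92+3+0 = 309 → 01 35.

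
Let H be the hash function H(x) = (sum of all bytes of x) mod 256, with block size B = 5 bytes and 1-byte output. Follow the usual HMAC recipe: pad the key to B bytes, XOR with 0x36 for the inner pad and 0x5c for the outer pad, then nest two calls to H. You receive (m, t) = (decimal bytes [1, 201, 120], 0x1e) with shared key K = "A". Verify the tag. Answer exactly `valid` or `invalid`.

Key "A" = 41 is 1 byte ≤ B = 5; zero-pad to 5 bytes: K' = 41 00 00 00 00.
K' ⊕ ipad = 77 36 36 36 36; K' ⊕ opad = 1d 5c 5c 5c 5c.
Inner hash: sum = 119+54+54+54+54+1+201+120 = 657; mod 256 = 145 → 91.
Outer hash (recomputed tag): sum = 29+92+92+92+92+145 = 542; mod 256 = 30 → 1e.
Recomputed tag = 1e; claimed = 1e → match.

valid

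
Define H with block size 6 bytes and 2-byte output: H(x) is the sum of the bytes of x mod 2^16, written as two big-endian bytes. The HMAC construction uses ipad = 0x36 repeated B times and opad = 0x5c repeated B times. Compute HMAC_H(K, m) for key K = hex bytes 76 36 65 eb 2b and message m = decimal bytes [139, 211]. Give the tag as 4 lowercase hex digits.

027b

Key hex bytes 76 36 65 eb 2b is 5 bytes ≤ B = 6; zero-pad to 6 bytes: K' = 76 36 65 eb 2b 00.
K' ⊕ ipad = 40 00 53 dd 1d 36.  K' ⊕ opad = 2a 6a 39 b7 77 5c.
Inner input = (K'⊕ipad) ∥ m = 40 00 53 dd 1d 36 ∥ 8b d3.
Inner hash: sum = 64+0+83+221+29+54+139+211 = 801 → 03 21.
Outer input = (K'⊕opad) ∥ inner = 2a 6a 39 b7 77 5c ∥ 03 21.
Outer hash (tag): sum = 42+106+57+183+119+92+3+33 = 635 → 02 7b.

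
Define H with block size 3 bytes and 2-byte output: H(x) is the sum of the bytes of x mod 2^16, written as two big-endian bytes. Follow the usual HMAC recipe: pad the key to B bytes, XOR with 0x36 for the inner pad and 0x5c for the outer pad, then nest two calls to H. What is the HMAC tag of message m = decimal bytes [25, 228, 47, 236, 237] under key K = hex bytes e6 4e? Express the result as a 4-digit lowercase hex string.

01af

Key hex bytes e6 4e is 2 bytes ≤ B = 3; zero-pad to 3 bytes: K' = e6 4e 00.
K' ⊕ ipad = d0 78 36.  K' ⊕ opad = ba 12 5c.
Inner input = (K'⊕ipad) ∥ m = d0 78 36 ∥ 19 e4 2f ec ed.
Inner hash: sum = 208+120+54+25+228+47+236+237 = 1155 → 04 83.
Outer input = (K'⊕opad) ∥ inner = ba 12 5c ∥ 04 83.
Outer hash (tag): sum = 186+18+92+4+131 = 431 → 01 af.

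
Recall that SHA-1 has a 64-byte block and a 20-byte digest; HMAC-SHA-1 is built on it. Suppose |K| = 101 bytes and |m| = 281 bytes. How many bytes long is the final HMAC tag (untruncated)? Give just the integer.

The tag is one SHA-1 digest: 20 bytes.

20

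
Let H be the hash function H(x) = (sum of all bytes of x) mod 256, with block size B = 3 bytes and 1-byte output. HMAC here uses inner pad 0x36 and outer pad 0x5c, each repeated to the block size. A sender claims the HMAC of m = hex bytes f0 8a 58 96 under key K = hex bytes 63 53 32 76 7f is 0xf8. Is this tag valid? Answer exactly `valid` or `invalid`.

Key hex bytes 63 53 32 76 7f is 5 bytes > B = 3, so hash it first: H(key) = dd, then zero-pad to 3 bytes: K' = dd 00 00.
K' ⊕ ipad = eb 36 36; K' ⊕ opad = 81 5c 5c.
Inner hash: sum = 235+54+54+240+138+88+150 = 959; mod 256 = 191 → bf.
Outer hash (recomputed tag): sum = 129+92+92+191 = 504; mod 256 = 248 → f8.
Recomputed tag = f8; claimed = f8 → match.

valid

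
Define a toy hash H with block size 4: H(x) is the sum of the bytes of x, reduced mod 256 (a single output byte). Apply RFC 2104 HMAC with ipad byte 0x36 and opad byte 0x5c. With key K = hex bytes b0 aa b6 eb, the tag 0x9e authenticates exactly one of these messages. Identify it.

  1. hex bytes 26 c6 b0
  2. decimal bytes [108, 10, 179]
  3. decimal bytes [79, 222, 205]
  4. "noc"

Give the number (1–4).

1

Key hex bytes b0 aa b6 eb is exactly B = 4 bytes: K' = b0 aa b6 eb.
K' ⊕ ipad = 86 9c 80 dd; K' ⊕ opad = ec f6 ea b7.
m1: inner = H(86 9c 80 dd 26 c6 b0) = 1b; tag = H(ec f6 ea b7 1b) = 9e ← matches
m2: inner = H(86 9c 80 dd 6c 0a b3) = a8; tag = H(ec f6 ea b7 a8) = 2b
m3: inner = H(86 9c 80 dd 4f de cd) = 79; tag = H(ec f6 ea b7 79) = fc
m4: inner = H(86 9c 80 dd 6e 6f 63) = bf; tag = H(ec f6 ea b7 bf) = 42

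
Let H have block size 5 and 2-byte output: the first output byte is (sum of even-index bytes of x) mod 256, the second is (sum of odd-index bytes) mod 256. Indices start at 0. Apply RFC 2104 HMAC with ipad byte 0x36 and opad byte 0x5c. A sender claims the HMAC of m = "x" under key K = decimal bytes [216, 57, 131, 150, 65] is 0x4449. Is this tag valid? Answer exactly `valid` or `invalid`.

Key decimal bytes [216, 57, 131, 150, 65] = d8 39 83 96 41 is exactly B = 5 bytes: K' = d8 39 83 96 41.
K' ⊕ ipad = ee 0f b5 a0 77; K' ⊕ opad = 84 65 df ca 1d.
Inner hash: even-index sum = 538 mod 256 = 26; odd-index sum = 295 mod 256 = 39 → 1a 27.
Outer hash (recomputed tag): even-index sum = 423 mod 256 = 167; odd-index sum = 329 mod 256 = 73 → a7 49.
Recomputed tag = a749; claimed = 4449 → mismatch.

invalid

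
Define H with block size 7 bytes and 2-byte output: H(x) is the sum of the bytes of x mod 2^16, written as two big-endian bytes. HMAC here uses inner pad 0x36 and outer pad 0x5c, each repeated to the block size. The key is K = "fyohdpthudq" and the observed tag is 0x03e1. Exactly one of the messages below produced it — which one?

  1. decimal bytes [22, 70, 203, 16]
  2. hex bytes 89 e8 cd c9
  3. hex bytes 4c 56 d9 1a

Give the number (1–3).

2

Key "fyohdpthudq" = 66 79 6f 68 64 70 74 68 75 64 71 is 11 bytes > B = 7, so hash it first: H(key) = 04 b0, then zero-pad to 7 bytes: K' = 04 b0 00 00 00 00 00.
K' ⊕ ipad = 32 86 36 36 36 36 36; K' ⊕ opad = 58 ec 5c 5c 5c 5c 5c.
m1: inner = H(32 86 36 36 36 36 36 16 46 cb 10) = 02 fd; tag = H(58 ec 5c 5c 5c 5c 5c 02 fd) = 040f
m2: inner = H(32 86 36 36 36 36 36 89 e8 cd c9) = 04 cd; tag = H(58 ec 5c 5c 5c 5c 5c 04 cd) = 03e1 ← matches
m3: inner = H(32 86 36 36 36 36 36 4c 56 d9 1a) = 03 5b; tag = H(58 ec 5c 5c 5c 5c 5c 03 5b) = 036e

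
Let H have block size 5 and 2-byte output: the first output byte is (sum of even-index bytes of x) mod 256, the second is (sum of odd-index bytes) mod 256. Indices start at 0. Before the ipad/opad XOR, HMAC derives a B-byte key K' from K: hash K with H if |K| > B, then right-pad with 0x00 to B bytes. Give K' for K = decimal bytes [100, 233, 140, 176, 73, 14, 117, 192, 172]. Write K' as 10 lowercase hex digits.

5a67000000

|K| = 9 > B = 5, so first hash the key.
H(K): even-index sum = 602 mod 256 = 90; odd-index sum = 615 mod 256 = 103 → 5a 67.
Zero-pad H(K) = 5a 67 to 5 bytes: K' = 5a 67 00 00 00.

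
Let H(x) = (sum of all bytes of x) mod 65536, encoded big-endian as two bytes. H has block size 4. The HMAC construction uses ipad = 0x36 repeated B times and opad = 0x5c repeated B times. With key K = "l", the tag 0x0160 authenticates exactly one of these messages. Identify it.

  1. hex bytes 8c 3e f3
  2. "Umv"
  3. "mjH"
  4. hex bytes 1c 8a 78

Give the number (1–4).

Key "l" = 6c is 1 byte ≤ B = 4; zero-pad to 4 bytes: K' = 6c 00 00 00.
K' ⊕ ipad = 5a 36 36 36; K' ⊕ opad = 30 5c 5c 5c.
m1: inner = H(5a 36 36 36 8c 3e f3) = 02 b9; tag = H(30 5c 5c 5c 02 b9) = 01ff
m2: inner = H(5a 36 36 36 55 6d 76) = 02 34; tag = H(30 5c 5c 5c 02 34) = 017a
m3: inner = H(5a 36 36 36 6d 6a 48) = 02 1b; tag = H(30 5c 5c 5c 02 1b) = 0161
m4: inner = H(5a 36 36 36 1c 8a 78) = 02 1a; tag = H(30 5c 5c 5c 02 1a) = 0160 ← matches

4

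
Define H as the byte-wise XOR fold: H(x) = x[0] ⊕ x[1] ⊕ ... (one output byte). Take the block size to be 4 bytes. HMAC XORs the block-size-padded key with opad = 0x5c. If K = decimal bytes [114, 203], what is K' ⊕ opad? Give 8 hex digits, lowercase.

2e975c5c

Key decimal bytes [114, 203] = 72 cb is 2 bytes ≤ B = 4; zero-pad to 4 bytes: K' = 72 cb 00 00.
XOR each byte with 0x5c: 72⊕5c=2e, cb⊕5c=97, 00⊕5c=5c, 00⊕5c=5c.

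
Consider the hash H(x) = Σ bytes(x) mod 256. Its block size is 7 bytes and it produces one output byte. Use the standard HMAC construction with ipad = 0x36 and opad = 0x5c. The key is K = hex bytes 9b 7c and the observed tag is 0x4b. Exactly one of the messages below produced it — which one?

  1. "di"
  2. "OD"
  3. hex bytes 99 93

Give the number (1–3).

2

Key hex bytes 9b 7c is 2 bytes ≤ B = 7; zero-pad to 7 bytes: K' = 9b 7c 00 00 00 00 00.
K' ⊕ ipad = ad 4a 36 36 36 36 36; K' ⊕ opad = c7 20 5c 5c 5c 5c 5c.
m1: inner = H(ad 4a 36 36 36 36 36 64 69) = d2; tag = H(c7 20 5c 5c 5c 5c 5c d2) = 85
m2: inner = H(ad 4a 36 36 36 36 36 4f 44) = 98; tag = H(c7 20 5c 5c 5c 5c 5c 98) = 4b ← matches
m3: inner = H(ad 4a 36 36 36 36 36 99 93) = 31; tag = H(c7 20 5c 5c 5c 5c 5c 31) = e4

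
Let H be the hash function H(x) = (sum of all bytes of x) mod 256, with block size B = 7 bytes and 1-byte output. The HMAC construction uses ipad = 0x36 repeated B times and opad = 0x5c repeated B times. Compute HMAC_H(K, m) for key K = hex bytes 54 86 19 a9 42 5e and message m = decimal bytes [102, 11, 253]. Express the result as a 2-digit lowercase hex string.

f8

Key hex bytes 54 86 19 a9 42 5e is 6 bytes ≤ B = 7; zero-pad to 7 bytes: K' = 54 86 19 a9 42 5e 00.
K' ⊕ ipad = 62 b0 2f 9f 74 68 36.  K' ⊕ opad = 08 da 45 f5 1e 02 5c.
Inner input = (K'⊕ipad) ∥ m = 62 b0 2f 9f 74 68 36 ∥ 66 0b fd.
Inner hash: sum = 98+176+47+159+116+104+54+102+11+253 = 1120; mod 256 = 96 → 60.
Outer input = (K'⊕opad) ∥ inner = 08 da 45 f5 1e 02 5c ∥ 60.
Outer hash (tag): sum = 8+218+69+245+30+2+92+96 = 760; mod 256 = 248 → f8.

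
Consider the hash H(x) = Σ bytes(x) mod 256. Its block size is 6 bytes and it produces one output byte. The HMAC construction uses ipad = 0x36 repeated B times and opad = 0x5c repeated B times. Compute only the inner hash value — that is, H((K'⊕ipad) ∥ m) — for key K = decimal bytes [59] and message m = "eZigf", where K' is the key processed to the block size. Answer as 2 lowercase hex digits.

10

Key decimal bytes [59] = 3b is 1 byte ≤ B = 6; zero-pad to 6 bytes: K' = 3b 00 00 00 00 00.
K' ⊕ ipad = 0d 36 36 36 36 36.
Inner input = 0d 36 36 36 36 36 ∥ 65 5a 69 67 66.
Inner hash: sum = 13+54+54+54+54+54+101+90+105+103+102 = 784; mod 256 = 16 → 10.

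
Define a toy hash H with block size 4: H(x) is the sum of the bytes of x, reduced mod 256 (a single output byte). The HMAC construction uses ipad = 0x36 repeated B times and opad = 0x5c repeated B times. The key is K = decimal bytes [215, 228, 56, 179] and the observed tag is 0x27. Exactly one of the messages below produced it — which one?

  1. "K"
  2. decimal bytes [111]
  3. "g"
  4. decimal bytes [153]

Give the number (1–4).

1

Key decimal bytes [215, 228, 56, 179] = d7 e4 38 b3 is exactly B = 4 bytes: K' = d7 e4 38 b3.
K' ⊕ ipad = e1 d2 0e 85; K' ⊕ opad = 8b b8 64 ef.
m1: inner = H(e1 d2 0e 85 4b) = 91; tag = H(8b b8 64 ef 91) = 27 ← matches
m2: inner = H(e1 d2 0e 85 6f) = b5; tag = H(8b b8 64 ef b5) = 4b
m3: inner = H(e1 d2 0e 85 67) = ad; tag = H(8b b8 64 ef ad) = 43
m4: inner = H(e1 d2 0e 85 99) = df; tag = H(8b b8 64 ef df) = 75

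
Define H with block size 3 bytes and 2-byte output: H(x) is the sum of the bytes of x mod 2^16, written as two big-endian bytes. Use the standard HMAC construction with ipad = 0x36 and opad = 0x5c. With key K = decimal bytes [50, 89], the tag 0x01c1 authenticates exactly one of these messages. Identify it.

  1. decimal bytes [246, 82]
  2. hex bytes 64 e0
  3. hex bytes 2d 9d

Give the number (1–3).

1

Key decimal bytes [50, 89] = 32 59 is 2 bytes ≤ B = 3; zero-pad to 3 bytes: K' = 32 59 00.
K' ⊕ ipad = 04 6f 36; K' ⊕ opad = 6e 05 5c.
m1: inner = H(04 6f 36 f6 52) = 01 f1; tag = H(6e 05 5c 01 f1) = 01c1 ← matches
m2: inner = H(04 6f 36 64 e0) = 01 ed; tag = H(6e 05 5c 01 ed) = 01bd
m3: inner = H(04 6f 36 2d 9d) = 01 73; tag = H(6e 05 5c 01 73) = 0143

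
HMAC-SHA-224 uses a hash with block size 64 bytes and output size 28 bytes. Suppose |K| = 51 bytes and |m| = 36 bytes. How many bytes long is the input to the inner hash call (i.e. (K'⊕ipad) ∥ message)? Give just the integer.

100

Key is 51 ≤ 64 bytes, zero-padded: |K'| = 64.
Inner input = (K'⊕ipad) ∥ m → 64 + 36 = 100 bytes.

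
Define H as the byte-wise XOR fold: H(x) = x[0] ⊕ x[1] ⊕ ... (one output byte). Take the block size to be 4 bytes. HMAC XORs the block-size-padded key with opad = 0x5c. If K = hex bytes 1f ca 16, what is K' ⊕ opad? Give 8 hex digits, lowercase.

43964a5c

Key hex bytes 1f ca 16 is 3 bytes ≤ B = 4; zero-pad to 4 bytes: K' = 1f ca 16 00.
XOR each byte with 0x5c: 1f⊕5c=43, ca⊕5c=96, 16⊕5c=4a, 00⊕5c=5c.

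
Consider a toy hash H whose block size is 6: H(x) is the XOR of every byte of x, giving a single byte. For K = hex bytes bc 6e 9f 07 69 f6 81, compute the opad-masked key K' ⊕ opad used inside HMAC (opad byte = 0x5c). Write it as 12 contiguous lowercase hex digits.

085c5c5c5c5c

Key hex bytes bc 6e 9f 07 69 f6 81 is 7 bytes > B = 6, so hash it first: H(key) = 54, then zero-pad to 6 bytes: K' = 54 00 00 00 00 00.
XOR each byte with 0x5c: 54⊕5c=08, 00⊕5c=5c, 00⊕5c=5c, 00⊕5c=5c, 00⊕5c=5c, 00⊕5c=5c.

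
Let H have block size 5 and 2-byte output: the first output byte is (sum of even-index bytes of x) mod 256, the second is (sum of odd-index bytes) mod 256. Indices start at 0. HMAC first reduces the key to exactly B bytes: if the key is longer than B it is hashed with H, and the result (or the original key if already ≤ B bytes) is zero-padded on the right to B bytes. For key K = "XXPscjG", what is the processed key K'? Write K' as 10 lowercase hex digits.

5235000000

|K| = 7 > B = 5, so first hash the key.
H(K): even-index sum = 338 mod 256 = 82; odd-index sum = 309 mod 256 = 53 → 52 35.
Zero-pad H(K) = 52 35 to 5 bytes: K' = 52 35 00 00 00.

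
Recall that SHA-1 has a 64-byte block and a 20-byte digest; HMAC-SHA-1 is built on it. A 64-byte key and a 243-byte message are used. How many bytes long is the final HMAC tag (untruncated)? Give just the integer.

20

The tag is one SHA-1 digest: 20 bytes.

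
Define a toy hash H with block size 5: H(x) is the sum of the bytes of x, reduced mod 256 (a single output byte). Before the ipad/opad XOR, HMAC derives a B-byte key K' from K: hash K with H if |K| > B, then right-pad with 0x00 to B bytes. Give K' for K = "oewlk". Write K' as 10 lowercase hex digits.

6f65776c6b

Key "oewlk" = 6f 65 77 6c 6b is exactly B = 5 bytes: K' = 6f 65 77 6c 6b.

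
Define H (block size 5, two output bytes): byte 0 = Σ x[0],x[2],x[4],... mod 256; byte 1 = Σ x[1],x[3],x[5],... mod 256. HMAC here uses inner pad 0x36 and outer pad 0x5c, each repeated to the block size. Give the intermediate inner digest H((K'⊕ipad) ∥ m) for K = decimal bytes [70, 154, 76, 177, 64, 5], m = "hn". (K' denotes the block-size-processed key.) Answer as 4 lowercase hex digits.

Key decimal bytes [70, 154, 76, 177, 64, 5] = 46 9a 4c b1 40 05 is 6 bytes > B = 5, so hash it first: H(key) = d2 50, then zero-pad to 5 bytes: K' = d2 50 00 00 00.
K' ⊕ ipad = e4 66 36 36 36.
Inner input = e4 66 36 36 36 ∥ 68 6e.
Inner hash: even-index sum = 446 mod 256 = 190; odd-index sum = 260 mod 256 = 4 → be 04.

be04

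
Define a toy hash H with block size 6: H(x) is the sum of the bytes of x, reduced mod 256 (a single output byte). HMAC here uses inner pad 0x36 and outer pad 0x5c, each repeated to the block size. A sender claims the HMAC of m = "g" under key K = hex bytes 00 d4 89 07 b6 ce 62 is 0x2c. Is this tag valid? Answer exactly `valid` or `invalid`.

Key hex bytes 00 d4 89 07 b6 ce 62 is 7 bytes > B = 6, so hash it first: H(key) = 4a, then zero-pad to 6 bytes: K' = 4a 00 00 00 00 00.
K' ⊕ ipad = 7c 36 36 36 36 36; K' ⊕ opad = 16 5c 5c 5c 5c 5c.
Inner hash: sum = 124+54+54+54+54+54+103 = 497; mod 256 = 241 → f1.
Outer hash (recomputed tag): sum = 22+92+92+92+92+92+241 = 723; mod 256 = 211 → d3.
Recomputed tag = d3; claimed = 2c → mismatch.

invalid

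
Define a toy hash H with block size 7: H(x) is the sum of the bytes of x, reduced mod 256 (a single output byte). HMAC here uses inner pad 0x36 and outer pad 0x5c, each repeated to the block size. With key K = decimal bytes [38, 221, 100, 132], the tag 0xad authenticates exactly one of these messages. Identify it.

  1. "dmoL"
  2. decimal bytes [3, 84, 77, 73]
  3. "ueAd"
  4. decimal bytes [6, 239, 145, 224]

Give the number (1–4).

Key decimal bytes [38, 221, 100, 132] = 26 dd 64 84 is 4 bytes ≤ B = 7; zero-pad to 7 bytes: K' = 26 dd 64 84 00 00 00.
K' ⊕ ipad = 10 eb 52 b2 36 36 36; K' ⊕ opad = 7a 81 38 d8 5c 5c 5c.
m1: inner = H(10 eb 52 b2 36 36 36 64 6d 6f 4c) = 2d; tag = H(7a 81 38 d8 5c 5c 5c 2d) = 4c
m2: inner = H(10 eb 52 b2 36 36 36 03 54 4d 49) = 8e; tag = H(7a 81 38 d8 5c 5c 5c 8e) = ad ← matches
m3: inner = H(10 eb 52 b2 36 36 36 75 65 41 64) = 20; tag = H(7a 81 38 d8 5c 5c 5c 20) = 3f
m4: inner = H(10 eb 52 b2 36 36 36 06 ef 91 e0) = 07; tag = H(7a 81 38 d8 5c 5c 5c 07) = 26

2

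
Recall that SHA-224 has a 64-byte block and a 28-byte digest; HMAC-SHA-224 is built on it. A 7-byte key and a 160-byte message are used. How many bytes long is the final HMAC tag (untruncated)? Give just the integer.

The tag is one SHA-224 digest: 28 bytes.

28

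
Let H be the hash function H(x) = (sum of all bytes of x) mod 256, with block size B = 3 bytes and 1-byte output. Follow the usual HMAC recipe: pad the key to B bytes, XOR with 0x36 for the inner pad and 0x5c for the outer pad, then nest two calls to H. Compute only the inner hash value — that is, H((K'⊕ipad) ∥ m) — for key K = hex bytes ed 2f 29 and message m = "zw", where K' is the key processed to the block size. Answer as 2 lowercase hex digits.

04

Key hex bytes ed 2f 29 is exactly B = 3 bytes: K' = ed 2f 29.
K' ⊕ ipad = db 19 1f.
Inner input = db 19 1f ∥ 7a 77.
Inner hash: sum = 219+25+31+122+119 = 516; mod 256 = 4 → 04.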